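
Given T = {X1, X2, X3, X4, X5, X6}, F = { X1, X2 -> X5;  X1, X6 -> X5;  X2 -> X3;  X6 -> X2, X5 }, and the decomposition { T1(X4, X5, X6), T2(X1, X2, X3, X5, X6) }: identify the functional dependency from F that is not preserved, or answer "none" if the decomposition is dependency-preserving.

none

X1, X2 → X5 lies within T2.
X1, X6 → X5 lies within T2.
X2 → X3 lies within T2.
X6 → X2, X5 lies within T2.
Every dependency is enforceable on the fragments, so the decomposition is dependency-preserving.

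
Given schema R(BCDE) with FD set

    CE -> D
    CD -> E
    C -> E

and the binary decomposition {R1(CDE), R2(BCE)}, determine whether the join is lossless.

Common attributes: R1 ∩ R2 = {CE}.
Closure of {CE}: CE → D applies, adding D. So (CE)⁺ = {CDE}.
This closure contains every attribute of R1, so R1 ∩ R2 → R1. The join is lossless.

Yes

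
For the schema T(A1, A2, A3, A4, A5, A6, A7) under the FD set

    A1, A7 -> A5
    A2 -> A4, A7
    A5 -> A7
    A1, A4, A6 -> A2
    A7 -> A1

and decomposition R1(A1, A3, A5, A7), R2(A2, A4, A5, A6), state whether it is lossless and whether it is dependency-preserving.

Lossless test: (A5)⁺ = {A1, A5, A7}, which is a superkey of neither fragment — lossy.
Dependency preservation: the restricted closure of {A1, A4, A6} across the fragments never reaches {A2}, so A1, A4, A6 → A2 cannot be enforced without a join — not preserved.

lossy and not dependency-preserving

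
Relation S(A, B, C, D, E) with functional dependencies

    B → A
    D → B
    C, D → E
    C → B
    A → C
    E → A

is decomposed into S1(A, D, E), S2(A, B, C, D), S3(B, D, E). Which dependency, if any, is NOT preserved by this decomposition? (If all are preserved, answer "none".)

none

B → A lies within S2.
D → B lies within S2.
C, D → E: restricted closure across fragments reaches E.
C → B lies within S2.
A → C lies within S2.
E → A lies within S1.
Every dependency is enforceable on the fragments, so the decomposition is dependency-preserving.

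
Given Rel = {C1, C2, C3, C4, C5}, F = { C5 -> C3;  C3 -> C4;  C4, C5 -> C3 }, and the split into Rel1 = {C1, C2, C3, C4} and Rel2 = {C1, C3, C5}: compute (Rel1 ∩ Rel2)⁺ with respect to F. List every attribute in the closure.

C1, C3, C4

Rel1 ∩ Rel2 = {C1, C3}.
C3 → C4 applies, adding C4
Closure: {C1, C3, C4}.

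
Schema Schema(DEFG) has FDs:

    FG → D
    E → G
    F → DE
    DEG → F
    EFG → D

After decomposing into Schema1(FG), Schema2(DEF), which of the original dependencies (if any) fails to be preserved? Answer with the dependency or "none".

Check E → G: no single fragment contains all of {EG}, and the restricted closure of {E} across the fragments never reaches {G}.
FG → D is preserved.
F → DE is preserved.
DEG → F is preserved.
EFG → D is preserved.

E → G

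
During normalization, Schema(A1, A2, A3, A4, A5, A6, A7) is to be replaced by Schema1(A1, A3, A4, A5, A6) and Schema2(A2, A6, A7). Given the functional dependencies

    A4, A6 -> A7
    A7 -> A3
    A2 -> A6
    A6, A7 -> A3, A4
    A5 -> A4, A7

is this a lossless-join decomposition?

Common attributes: Schema1 ∩ Schema2 = {A6}.
No dependency enlarges {A6}, so (A6)⁺ = {A6}.
The closure contains neither all of Schema1 = {A1, A3, A4, A5, A6} nor all of Schema2 = {A2, A6, A7}, so the common attributes are not a superkey of either fragment. The join is lossy.

No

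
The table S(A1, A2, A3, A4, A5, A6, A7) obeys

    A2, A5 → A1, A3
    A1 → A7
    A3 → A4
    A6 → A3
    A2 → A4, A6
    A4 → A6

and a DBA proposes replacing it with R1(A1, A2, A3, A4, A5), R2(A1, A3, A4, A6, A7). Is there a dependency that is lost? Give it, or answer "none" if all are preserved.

none

A2, A5 → A1, A3 lies within R1.
A1 → A7 lies within R2.
A3 → A4 lies within R1.
A6 → A3 lies within R2.
A2 → A4, A6: restricted closure across fragments reaches A4, A6.
A4 → A6 lies within R2.
Every dependency is enforceable on the fragments, so the decomposition is dependency-preserving.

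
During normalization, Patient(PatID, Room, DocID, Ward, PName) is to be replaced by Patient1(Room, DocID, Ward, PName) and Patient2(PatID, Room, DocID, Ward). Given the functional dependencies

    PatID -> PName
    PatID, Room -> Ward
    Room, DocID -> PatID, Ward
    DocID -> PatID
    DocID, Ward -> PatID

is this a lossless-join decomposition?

Yes

Common attributes: Patient1 ∩ Patient2 = {Room, DocID, Ward}.
Closure of {Room, DocID, Ward}: Room, DocID → PatID, Ward applies, adding PatID; PatID → PName applies, adding PName. So (Room, DocID, Ward)⁺ = {PatID, Room, DocID, Ward, PName}.
This closure contains every attribute of Patient1, so Patient1 ∩ Patient2 → Patient1. The join is lossless.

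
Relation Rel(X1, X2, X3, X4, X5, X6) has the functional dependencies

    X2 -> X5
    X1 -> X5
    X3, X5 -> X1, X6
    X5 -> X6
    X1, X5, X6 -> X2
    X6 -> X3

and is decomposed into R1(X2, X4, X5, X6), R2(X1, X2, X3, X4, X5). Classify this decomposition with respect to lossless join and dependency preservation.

Lossless test: (X2, X4, X5)⁺ = {X1, X2, X3, X4, X5, X6}, which contains all of one fragment — lossless.
Dependency preservation: the restricted closure of {X6} across the fragments never reaches {X3}, so X6 → X3 cannot be enforced without a join — not preserved.

lossless but not dependency-preserving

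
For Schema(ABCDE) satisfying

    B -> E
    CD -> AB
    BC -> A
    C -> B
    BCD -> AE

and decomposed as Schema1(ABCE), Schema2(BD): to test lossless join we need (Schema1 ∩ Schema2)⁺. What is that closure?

Schema1 ∩ Schema2 = {B}.
B → E applies, adding E
Closure: {BE}.

BE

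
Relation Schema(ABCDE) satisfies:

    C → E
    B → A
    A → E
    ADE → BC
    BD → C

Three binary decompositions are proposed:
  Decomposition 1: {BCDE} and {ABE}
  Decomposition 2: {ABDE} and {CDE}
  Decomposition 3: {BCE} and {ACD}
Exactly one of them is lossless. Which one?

Decomposition 1

Decomposition 1: common = {BE}, closure = {ABE} → lossless.
Decomposition 2: common = {DE}, closure = {DE} → lossy.
Decomposition 3: common = {C}, closure = {CE} → lossy.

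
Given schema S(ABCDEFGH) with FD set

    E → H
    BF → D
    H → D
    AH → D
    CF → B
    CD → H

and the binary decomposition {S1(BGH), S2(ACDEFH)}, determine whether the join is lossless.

No

Common attributes: S1 ∩ S2 = {H}.
Closure of {H}: H → D applies, adding D. So (H)⁺ = {DH}.
The closure contains neither all of S1 = {BGH} nor all of S2 = {ACDEFH}, so the common attributes are not a superkey of either fragment. The join is lossy.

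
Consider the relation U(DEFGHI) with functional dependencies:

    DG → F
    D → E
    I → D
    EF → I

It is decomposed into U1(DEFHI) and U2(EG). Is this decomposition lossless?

Common attributes: U1 ∩ U2 = {E}.
No dependency enlarges {E}, so (E)⁺ = {E}.
The closure contains neither all of U1 = {DEFHI} nor all of U2 = {EG}, so the common attributes are not a superkey of either fragment. The join is lossy.

No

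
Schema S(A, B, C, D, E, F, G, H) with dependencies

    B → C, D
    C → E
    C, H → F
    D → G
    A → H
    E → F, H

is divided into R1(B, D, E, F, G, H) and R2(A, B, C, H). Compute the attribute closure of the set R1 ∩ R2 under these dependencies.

R1 ∩ R2 = {B, H}.
B → C, D applies, adding C, D
C → E applies, adding E
C, H → F applies, adding F
D → G applies, adding G
Closure: {B, C, D, E, F, G, H}.

B, C, D, E, F, G, H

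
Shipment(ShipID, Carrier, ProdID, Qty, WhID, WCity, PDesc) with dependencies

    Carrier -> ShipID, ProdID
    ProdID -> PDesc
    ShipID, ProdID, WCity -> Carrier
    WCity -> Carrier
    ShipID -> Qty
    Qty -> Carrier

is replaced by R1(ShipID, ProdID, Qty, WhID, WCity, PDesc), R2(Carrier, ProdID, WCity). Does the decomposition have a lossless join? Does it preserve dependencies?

Lossless test: (ProdID, WCity)⁺ = {ShipID, Carrier, ProdID, Qty, WCity, PDesc}, which contains all of one fragment — lossless.
Dependency preservation: the restricted closure of {Carrier} across the fragments never reaches {ShipID, ProdID}, so Carrier → ShipID, ProdID cannot be enforced without a join — not preserved.

lossless but not dependency-preserving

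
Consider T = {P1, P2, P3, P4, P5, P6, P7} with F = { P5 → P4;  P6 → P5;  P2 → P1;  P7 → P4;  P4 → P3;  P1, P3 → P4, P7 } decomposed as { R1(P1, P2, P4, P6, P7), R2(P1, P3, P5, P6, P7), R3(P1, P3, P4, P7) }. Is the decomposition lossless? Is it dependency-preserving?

lossless but not dependency-preserving

Lossless test (chase): Rows 1 and 2 agree on P6; apply P6→P5 and equate their P5 entries. Rows 1 and 2 agree on P7; apply P7→P4 and equate their P4 entries. Rows 1 and 2 agree on P4; apply P4→P3 and equate their P3 entries. Row 1 is now all distinguished symbols — the join is lossless.
Dependency preservation: the restricted closure of {P5} across the fragments never reaches {P4}, so P5 → P4 cannot be enforced without a join — not preserved.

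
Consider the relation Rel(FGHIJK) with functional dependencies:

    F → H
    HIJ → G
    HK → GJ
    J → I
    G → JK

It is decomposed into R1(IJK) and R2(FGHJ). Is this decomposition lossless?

No

Common attributes: R1 ∩ R2 = {J}.
Closure of {J}: J → I applies, adding I. So (J)⁺ = {IJ}.
The closure contains neither all of R1 = {IJK} nor all of R2 = {FGHJ}, so the common attributes are not a superkey of either fragment. The join is lossy.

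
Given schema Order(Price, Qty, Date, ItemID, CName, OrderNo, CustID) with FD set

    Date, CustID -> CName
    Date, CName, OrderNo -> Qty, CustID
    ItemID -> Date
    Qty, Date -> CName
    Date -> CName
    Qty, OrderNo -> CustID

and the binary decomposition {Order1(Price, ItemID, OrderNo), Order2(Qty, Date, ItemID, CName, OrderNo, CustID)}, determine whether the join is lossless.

Yes

Common attributes: Order1 ∩ Order2 = {ItemID, OrderNo}.
Closure of {ItemID, OrderNo}: ItemID → Date applies, adding Date; Date → CName applies, adding CName; Date, CName, OrderNo → Qty, CustID applies, adding Qty, CustID. So (ItemID, OrderNo)⁺ = {Qty, Date, ItemID, CName, OrderNo, CustID}.
This closure contains every attribute of Order2, so Order1 ∩ Order2 → Order2. The join is lossless.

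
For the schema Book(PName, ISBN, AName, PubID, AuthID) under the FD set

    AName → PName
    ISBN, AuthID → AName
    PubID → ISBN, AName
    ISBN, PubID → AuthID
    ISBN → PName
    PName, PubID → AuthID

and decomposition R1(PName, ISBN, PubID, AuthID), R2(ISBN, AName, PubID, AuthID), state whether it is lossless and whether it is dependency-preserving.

lossless but not dependency-preserving

Lossless test: (ISBN, PubID, AuthID)⁺ = {PName, ISBN, AName, PubID, AuthID}, which contains all of one fragment — lossless.
Dependency preservation: the restricted closure of {AName} across the fragments never reaches {PName}, so AName → PName cannot be enforced without a join — not preserved.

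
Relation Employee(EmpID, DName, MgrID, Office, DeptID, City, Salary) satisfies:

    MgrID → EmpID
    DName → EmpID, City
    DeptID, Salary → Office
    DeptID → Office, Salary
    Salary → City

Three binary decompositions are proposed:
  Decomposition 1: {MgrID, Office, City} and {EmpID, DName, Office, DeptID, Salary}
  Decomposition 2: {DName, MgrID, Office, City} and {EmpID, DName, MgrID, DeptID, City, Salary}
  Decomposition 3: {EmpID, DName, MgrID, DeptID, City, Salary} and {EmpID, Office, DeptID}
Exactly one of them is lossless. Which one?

Decomposition 1: common = {Office}, closure = {Office} → lossy.
Decomposition 2: common = {DName, MgrID, City}, closure = {EmpID, DName, MgrID, City} → lossy.
Decomposition 3: common = {EmpID, DeptID}, closure = {EmpID, Office, DeptID, City, Salary} → lossless.

Decomposition 3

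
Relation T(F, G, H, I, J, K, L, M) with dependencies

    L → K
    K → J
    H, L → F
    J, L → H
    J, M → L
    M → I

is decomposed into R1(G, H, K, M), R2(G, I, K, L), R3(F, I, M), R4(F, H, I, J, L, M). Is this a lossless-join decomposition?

Yes

Chase test. Columns are F, G, H, I, J, K, L, M; row i has aⱼ where attribute j ∈ Ri, else bᵢⱼ.
Initial tableau (one row per fragment):
  row 1: b11 a2 a3 b14 b15 a6 b17 a8
  row 2: b21 a2 b23 a4 b25 a6 a7 b28
  row 3: a1 b32 b33 a4 b35 b36 b37 a8
  row 4: a1 b42 a3 a4 a5 b46 a7 a8
Rows 2 and 4 agree on L; apply L→K and equate their K entries.
Rows 1 and 2 agree on K; apply K→J and equate their J entries.
Rows 1 and 4 agree on K; apply K→J and equate their J entries.
Rows 2 and 4 agree on J, L; apply J, L→H and equate their H entries.
Rows 1 and 4 agree on J, M; apply J, M→L and equate their L entries.
Rows 1 and 3 agree on M; apply M→I and equate their I entries.
Rows 1 and 2 agree on H, L; apply H, L→F and equate their F entries.
Rows 1 and 4 agree on H, L; apply H, L→F and equate their F entries.
Row 1 is now all distinguished symbols — the join is lossless.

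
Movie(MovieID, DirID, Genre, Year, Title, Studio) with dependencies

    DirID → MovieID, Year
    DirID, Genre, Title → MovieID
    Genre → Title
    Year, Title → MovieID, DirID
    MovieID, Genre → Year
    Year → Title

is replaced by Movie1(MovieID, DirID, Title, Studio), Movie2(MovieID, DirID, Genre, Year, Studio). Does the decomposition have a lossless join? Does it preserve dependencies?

lossless but not dependency-preserving

Lossless test: (MovieID, DirID, Studio)⁺ = {MovieID, DirID, Year, Title, Studio}, which contains all of one fragment — lossless.
Dependency preservation: the restricted closure of {Genre} across the fragments never reaches {Title}, so Genre → Title cannot be enforced without a join — not preserved.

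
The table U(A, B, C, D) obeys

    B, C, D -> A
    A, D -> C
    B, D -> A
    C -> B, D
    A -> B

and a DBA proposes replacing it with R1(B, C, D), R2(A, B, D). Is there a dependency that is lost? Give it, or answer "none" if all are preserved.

none

B, C, D → A: restricted closure across fragments reaches A.
A, D → C: restricted closure across fragments reaches C.
B, D → A lies within R2.
C → B, D lies within R1.
A → B lies within R2.
Every dependency is enforceable on the fragments, so the decomposition is dependency-preserving.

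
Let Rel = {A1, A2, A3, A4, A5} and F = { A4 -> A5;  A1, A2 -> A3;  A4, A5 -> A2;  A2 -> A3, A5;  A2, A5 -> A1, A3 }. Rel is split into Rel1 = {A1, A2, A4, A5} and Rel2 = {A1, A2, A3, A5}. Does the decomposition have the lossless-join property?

Common attributes: Rel1 ∩ Rel2 = {A1, A2, A5}.
Closure of {A1, A2, A5}: A1, A2 → A3 applies, adding A3. So (A1, A2, A5)⁺ = {A1, A2, A3, A5}.
This closure contains every attribute of Rel2, so Rel1 ∩ Rel2 → Rel2. The join is lossless.

Yes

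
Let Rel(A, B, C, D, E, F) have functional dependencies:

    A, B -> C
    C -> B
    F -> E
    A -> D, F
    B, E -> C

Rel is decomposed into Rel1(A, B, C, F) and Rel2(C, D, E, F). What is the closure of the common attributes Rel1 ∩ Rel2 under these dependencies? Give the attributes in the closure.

Rel1 ∩ Rel2 = {C, F}.
C → B applies, adding B
F → E applies, adding E
Closure: {B, C, E, F}.

B, C, E, F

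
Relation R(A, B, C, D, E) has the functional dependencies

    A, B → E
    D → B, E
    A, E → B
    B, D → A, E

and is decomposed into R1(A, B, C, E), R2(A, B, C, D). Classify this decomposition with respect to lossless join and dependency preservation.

lossless and dependency-preserving

Lossless test: (A, B, C)⁺ = {A, B, C, E}, which contains all of one fragment — lossless.
Dependency preservation: D → B, E; B, D → A, E are not contained in any single fragment, but the restricted closure of each left-hand side across the fragments still reaches the right-hand side; the remaining FDs each lie inside some fragment. All dependencies are preserved.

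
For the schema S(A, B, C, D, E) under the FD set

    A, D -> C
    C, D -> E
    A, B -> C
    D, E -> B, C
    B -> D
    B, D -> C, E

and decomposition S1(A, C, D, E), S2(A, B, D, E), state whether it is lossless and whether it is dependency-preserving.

Lossless test: (A, D, E)⁺ = {A, B, C, D, E}, which contains all of one fragment — lossless.
Dependency preservation: A, B → C; D, E → B, C; B, D → C, E are not contained in any single fragment, but the restricted closure of each left-hand side across the fragments still reaches the right-hand side; the remaining FDs each lie inside some fragment. All dependencies are preserved.

lossless and dependency-preserving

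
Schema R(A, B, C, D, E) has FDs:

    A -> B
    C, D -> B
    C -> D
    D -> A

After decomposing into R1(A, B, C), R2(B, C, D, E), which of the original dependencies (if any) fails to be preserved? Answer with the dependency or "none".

D -> A

Check D → A: no single fragment contains all of {A, D}, and the restricted closure of {D} across the fragments never reaches {A}.
A → B is preserved.
C, D → B is preserved.
C → D is preserved.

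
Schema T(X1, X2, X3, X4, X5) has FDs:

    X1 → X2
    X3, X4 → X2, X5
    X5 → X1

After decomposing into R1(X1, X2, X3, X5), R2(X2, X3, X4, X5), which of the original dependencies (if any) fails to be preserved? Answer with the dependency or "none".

X1 → X2 lies within R1.
X3, X4 → X2, X5 lies within R2.
X5 → X1 lies within R1.
Every dependency is enforceable on the fragments, so the decomposition is dependency-preserving.

none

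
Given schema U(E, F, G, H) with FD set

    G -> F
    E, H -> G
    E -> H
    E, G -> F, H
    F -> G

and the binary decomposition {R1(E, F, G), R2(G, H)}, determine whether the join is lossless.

No

Common attributes: R1 ∩ R2 = {G}.
Closure of {G}: G → F applies, adding F. So (G)⁺ = {F, G}.
The closure contains neither all of R1 = {E, F, G} nor all of R2 = {G, H}, so the common attributes are not a superkey of either fragment. The join is lossy.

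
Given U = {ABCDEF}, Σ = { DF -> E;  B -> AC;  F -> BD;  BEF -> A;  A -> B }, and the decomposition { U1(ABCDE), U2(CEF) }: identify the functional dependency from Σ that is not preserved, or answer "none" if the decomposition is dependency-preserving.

Check F → BD: no single fragment contains all of {BDF}, and the restricted closure of {F} across the fragments never reaches {BD}.
DF → E is preserved.
B → AC is preserved.
BEF → A is preserved.
A → B is preserved.

F -> BD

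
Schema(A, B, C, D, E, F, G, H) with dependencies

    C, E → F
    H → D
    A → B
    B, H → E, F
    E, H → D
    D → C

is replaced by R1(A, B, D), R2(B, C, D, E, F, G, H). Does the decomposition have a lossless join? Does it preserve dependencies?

lossy but dependency-preserving

Lossless test: (B, D)⁺ = {B, C, D}, which is a superkey of neither fragment — lossy.
Dependency preservation: every FD's attributes lie within a single fragment, so each can be enforced locally — preserved.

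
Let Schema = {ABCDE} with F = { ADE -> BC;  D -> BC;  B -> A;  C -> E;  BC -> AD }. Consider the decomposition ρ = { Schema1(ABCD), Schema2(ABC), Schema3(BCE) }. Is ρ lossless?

Yes

Chase test. Columns are ABCDE; row i has aⱼ where attribute j ∈ Schemai, else bᵢⱼ.
Initial tableau (one row per fragment):
  row 1: a1 a2 a3 a4 b15
  row 2: a1 a2 a3 b24 b25
  row 3: b31 a2 a3 b34 a5
Rows 1 and 3 agree on B; apply B→A and equate their A entries.
Rows 1 and 2 agree on C; apply C→E and equate their E entries.
Rows 1 and 3 agree on C; apply C→E and equate their E entries.
Rows 1 and 2 agree on BC; apply BC→AD and equate their AD entries.
Rows 1 and 3 agree on BC; apply BC→AD and equate their AD entries.
Row 1 is now all distinguished symbols — the join is lossless.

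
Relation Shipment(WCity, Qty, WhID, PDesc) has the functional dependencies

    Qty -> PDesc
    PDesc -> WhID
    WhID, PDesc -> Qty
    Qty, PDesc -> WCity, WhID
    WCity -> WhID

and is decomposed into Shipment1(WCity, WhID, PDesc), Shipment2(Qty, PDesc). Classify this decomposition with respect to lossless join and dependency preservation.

Lossless test: (PDesc)⁺ = {WCity, Qty, WhID, PDesc}, which contains all of one fragment — lossless.
Dependency preservation: WhID, PDesc → Qty; Qty, PDesc → WCity, WhID are not contained in any single fragment, but the restricted closure of each left-hand side across the fragments still reaches the right-hand side; the remaining FDs each lie inside some fragment. All dependencies are preserved.

lossless and dependency-preserving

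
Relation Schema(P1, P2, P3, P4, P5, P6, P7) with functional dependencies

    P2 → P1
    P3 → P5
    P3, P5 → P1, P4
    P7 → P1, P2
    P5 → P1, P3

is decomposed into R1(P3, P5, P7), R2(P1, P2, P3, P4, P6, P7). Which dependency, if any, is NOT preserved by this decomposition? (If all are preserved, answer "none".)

none

P2 → P1 lies within R2.
P3 → P5 lies within R1.
P3, P5 → P1, P4: restricted closure across fragments reaches P1, P4.
P7 → P1, P2 lies within R2.
P5 → P1, P3: restricted closure across fragments reaches P1, P3.
Every dependency is enforceable on the fragments, so the decomposition is dependency-preserving.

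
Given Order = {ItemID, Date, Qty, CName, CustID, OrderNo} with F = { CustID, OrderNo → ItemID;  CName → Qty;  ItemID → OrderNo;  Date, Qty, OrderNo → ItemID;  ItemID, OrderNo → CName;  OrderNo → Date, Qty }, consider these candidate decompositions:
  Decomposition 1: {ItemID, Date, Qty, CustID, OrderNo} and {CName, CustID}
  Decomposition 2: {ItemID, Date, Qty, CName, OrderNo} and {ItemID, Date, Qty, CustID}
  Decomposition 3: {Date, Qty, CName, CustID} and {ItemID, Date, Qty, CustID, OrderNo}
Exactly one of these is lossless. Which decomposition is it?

Decomposition 1: common = {CustID}, closure = {CustID} → lossy.
Decomposition 2: common = {ItemID, Date, Qty}, closure = {ItemID, Date, Qty, CName, OrderNo} → lossless.
Decomposition 3: common = {Date, Qty, CustID}, closure = {Date, Qty, CustID} → lossy.

Decomposition 2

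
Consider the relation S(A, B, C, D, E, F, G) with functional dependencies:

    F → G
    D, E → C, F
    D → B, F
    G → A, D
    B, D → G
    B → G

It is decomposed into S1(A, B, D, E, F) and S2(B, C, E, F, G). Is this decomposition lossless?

Yes

Common attributes: S1 ∩ S2 = {B, E, F}.
Closure of {B, E, F}: F → G applies, adding G; G → A, D applies, adding A, D; D, E → C, F applies, adding C. So (B, E, F)⁺ = {A, B, C, D, E, F, G}.
This closure contains every attribute of S1, so S1 ∩ S2 → S1. The join is lossless.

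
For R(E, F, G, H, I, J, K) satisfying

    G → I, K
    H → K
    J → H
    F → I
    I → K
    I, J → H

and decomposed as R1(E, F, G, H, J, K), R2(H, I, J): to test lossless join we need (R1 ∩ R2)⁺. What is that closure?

H, J, K

R1 ∩ R2 = {H, J}.
H → K applies, adding K
Closure: {H, J, K}.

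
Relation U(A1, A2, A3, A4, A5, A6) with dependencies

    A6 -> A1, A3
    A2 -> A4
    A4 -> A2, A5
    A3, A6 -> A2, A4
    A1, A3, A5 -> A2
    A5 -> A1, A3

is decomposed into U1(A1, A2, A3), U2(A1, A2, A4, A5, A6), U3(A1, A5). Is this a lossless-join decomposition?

Yes

Chase test. Columns are A1, A2, A3, A4, A5, A6; row i has aⱼ where attribute j ∈ Ui, else bᵢⱼ.
Initial tableau (one row per fragment):
  row 1: a1 a2 a3 b14 b15 b16
  row 2: a1 a2 b23 a4 a5 a6
  row 3: a1 b32 b33 b34 a5 b36
Rows 1 and 2 agree on A2; apply A2→A4 and equate their A4 entries.
Rows 1 and 2 agree on A4; apply A4→A2, A5 and equate their A2, A5 entries.
Rows 1 and 2 agree on A5; apply A5→A1, A3 and equate their A1, A3 entries.
Rows 1 and 3 agree on A5; apply A5→A1, A3 and equate their A1, A3 entries.
Rows 1 and 3 agree on A1, A3, A5; apply A1, A3, A5→A2 and equate their A2 entries.
Rows 1 and 3 agree on A2; apply A2→A4 and equate their A4 entries.
Row 2 is now all distinguished symbols — the join is lossless.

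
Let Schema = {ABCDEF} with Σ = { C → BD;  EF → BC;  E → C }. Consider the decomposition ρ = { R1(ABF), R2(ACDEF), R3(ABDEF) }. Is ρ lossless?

Yes

Chase test. Columns are ABCDEF; row i has aⱼ where attribute j ∈ Ri, else bᵢⱼ.
Initial tableau (one row per fragment):
  row 1: a1 a2 b13 b14 b15 a6
  row 2: a1 b22 a3 a4 a5 a6
  row 3: a1 a2 b33 a4 a5 a6
Rows 2 and 3 agree on EF; apply EF→BC and equate their BC entries.
Row 2 is now all distinguished symbols — the join is lossless.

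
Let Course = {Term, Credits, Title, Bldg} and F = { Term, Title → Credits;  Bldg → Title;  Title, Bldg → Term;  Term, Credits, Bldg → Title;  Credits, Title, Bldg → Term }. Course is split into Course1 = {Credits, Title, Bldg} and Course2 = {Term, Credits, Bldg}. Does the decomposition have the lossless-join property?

Common attributes: Course1 ∩ Course2 = {Credits, Bldg}.
Closure of {Credits, Bldg}: Bldg → Title applies, adding Title; Title, Bldg → Term applies, adding Term. So (Credits, Bldg)⁺ = {Term, Credits, Title, Bldg}.
This closure contains every attribute of Course1, so Course1 ∩ Course2 → Course1. The join is lossless.

Yes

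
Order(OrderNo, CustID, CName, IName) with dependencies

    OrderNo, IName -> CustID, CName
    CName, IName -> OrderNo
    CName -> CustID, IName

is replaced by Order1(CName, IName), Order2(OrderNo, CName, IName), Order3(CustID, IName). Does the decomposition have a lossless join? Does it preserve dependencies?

Lossless test (chase): Rows 1 and 2 agree on CName, IName; apply CName, IName→OrderNo and equate their OrderNo entries. Rows 1 and 2 agree on CName; apply CName→CustID, IName and equate their CustID, IName entries. No row becomes fully distinguished — the join is lossy.
Dependency preservation: the restricted closure of {OrderNo, IName} across the fragments never reaches {CustID, CName}, so OrderNo, IName → CustID, CName cannot be enforced without a join — not preserved.

lossy and not dependency-preserving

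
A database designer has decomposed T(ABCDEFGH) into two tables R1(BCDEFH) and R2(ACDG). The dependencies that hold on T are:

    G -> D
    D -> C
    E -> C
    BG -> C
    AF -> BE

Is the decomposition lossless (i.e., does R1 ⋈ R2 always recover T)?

Common attributes: R1 ∩ R2 = {CD}.
No dependency enlarges {CD}, so (CD)⁺ = {CD}.
The closure contains neither all of R1 = {BCDEFH} nor all of R2 = {ACDG}, so the common attributes are not a superkey of either fragment. The join is lossy.

No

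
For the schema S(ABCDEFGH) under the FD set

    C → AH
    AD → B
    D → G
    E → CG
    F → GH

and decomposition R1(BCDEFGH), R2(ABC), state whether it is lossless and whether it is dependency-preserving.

lossless but not dependency-preserving

Lossless test: (BC)⁺ = {ABCH}, which contains all of one fragment — lossless.
Dependency preservation: the restricted closure of {AD} across the fragments never reaches {B}, so AD → B cannot be enforced without a join — not preserved.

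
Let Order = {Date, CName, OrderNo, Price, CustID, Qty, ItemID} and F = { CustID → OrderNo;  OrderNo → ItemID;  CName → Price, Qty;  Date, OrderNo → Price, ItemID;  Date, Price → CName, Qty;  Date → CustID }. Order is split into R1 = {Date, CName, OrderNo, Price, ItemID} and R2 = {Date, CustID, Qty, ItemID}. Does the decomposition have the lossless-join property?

Yes

Common attributes: R1 ∩ R2 = {Date, ItemID}.
Closure of {Date, ItemID}: Date → CustID applies, adding CustID; CustID → OrderNo applies, adding OrderNo; Date, OrderNo → Price, ItemID applies, adding Price; Date, Price → CName, Qty applies, adding CName, Qty. So (Date, ItemID)⁺ = {Date, CName, OrderNo, Price, CustID, Qty, ItemID}.
This closure contains every attribute of R1, so R1 ∩ R2 → R1. The join is lossless.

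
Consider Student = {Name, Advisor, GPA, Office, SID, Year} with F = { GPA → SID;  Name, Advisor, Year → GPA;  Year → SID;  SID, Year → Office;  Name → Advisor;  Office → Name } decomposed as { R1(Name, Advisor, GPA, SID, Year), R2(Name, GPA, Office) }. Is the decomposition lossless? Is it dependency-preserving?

Lossless test: (Name, GPA)⁺ = {Name, Advisor, GPA, SID}, which is a superkey of neither fragment — lossy.
Dependency preservation: the restricted closure of {SID, Year} across the fragments never reaches {Office}, so SID, Year → Office cannot be enforced without a join — not preserved.

lossy and not dependency-preserving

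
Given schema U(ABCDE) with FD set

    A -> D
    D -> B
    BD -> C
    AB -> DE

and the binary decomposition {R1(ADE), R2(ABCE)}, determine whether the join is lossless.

Common attributes: R1 ∩ R2 = {AE}.
Closure of {AE}: A → D applies, adding D; D → B applies, adding B; BD → C applies, adding C. So (AE)⁺ = {ABCDE}.
This closure contains every attribute of R1, so R1 ∩ R2 → R1. The join is lossless.

Yes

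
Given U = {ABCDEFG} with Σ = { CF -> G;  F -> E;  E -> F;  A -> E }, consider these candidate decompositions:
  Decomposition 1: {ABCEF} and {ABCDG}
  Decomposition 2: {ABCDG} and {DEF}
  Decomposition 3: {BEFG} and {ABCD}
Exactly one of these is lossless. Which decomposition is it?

Decomposition 1

Decomposition 1: common = {ABC}, closure = {ABCEFG} → lossless.
Decomposition 2: common = {D}, closure = {D} → lossy.
Decomposition 3: common = {B}, closure = {B} → lossy.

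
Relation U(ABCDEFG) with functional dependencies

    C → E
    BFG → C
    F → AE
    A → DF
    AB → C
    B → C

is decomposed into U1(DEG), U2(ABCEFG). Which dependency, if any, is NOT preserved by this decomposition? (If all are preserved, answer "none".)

A → DF

Check A → DF: no single fragment contains all of {ADF}, and the restricted closure of {A} across the fragments never reaches {DF}.
C → E is preserved.
BFG → C is preserved.
F → AE is preserved.
AB → C is preserved.
B → C is preserved.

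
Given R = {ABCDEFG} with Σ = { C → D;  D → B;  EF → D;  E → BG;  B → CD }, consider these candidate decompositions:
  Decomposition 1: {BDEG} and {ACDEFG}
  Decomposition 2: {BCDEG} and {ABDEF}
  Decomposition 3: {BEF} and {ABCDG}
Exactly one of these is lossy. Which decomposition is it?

Decomposition 1: common = {DEG}, closure = {BCDEG} → lossless.
Decomposition 2: common = {BDE}, closure = {BCDEG} → lossless.
Decomposition 3: common = {B}, closure = {BCD} → lossy.

Decomposition 3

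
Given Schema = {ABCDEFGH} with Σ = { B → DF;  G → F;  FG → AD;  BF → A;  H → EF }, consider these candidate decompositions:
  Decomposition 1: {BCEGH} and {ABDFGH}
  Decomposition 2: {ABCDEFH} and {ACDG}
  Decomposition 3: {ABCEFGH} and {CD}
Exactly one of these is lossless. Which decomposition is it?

Decomposition 1

Decomposition 1: common = {BGH}, closure = {ABDEFGH} → lossless.
Decomposition 2: common = {ACD}, closure = {ACD} → lossy.
Decomposition 3: common = {C}, closure = {C} → lossy.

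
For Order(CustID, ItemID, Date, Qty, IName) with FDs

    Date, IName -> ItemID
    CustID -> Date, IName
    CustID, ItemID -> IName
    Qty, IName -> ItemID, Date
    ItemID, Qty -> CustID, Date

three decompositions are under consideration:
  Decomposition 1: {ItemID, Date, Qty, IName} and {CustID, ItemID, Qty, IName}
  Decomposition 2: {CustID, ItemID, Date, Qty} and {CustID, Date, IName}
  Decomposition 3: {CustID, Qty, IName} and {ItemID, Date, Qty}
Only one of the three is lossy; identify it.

Decomposition 1: common = {ItemID, Qty, IName}, closure = {CustID, ItemID, Date, Qty, IName} → lossless.
Decomposition 2: common = {CustID, Date}, closure = {CustID, ItemID, Date, IName} → lossless.
Decomposition 3: common = {Qty}, closure = {Qty} → lossy.

Decomposition 3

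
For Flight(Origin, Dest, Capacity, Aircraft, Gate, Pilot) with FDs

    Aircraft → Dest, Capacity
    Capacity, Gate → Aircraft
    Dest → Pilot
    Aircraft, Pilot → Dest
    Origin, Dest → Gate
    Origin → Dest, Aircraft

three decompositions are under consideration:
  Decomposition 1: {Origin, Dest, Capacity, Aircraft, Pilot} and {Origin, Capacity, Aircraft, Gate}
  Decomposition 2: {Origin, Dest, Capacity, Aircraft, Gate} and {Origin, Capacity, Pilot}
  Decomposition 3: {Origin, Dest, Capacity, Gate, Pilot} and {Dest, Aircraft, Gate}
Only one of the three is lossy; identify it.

Decomposition 3

Decomposition 1: common = {Origin, Capacity, Aircraft}, closure = {Origin, Dest, Capacity, Aircraft, Gate, Pilot} → lossless.
Decomposition 2: common = {Origin, Capacity}, closure = {Origin, Dest, Capacity, Aircraft, Gate, Pilot} → lossless.
Decomposition 3: common = {Dest, Gate}, closure = {Dest, Gate, Pilot} → lossy.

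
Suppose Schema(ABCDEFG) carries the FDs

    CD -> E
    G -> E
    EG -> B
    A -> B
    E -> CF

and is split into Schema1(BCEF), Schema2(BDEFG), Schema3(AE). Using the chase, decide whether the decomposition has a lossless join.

No

Chase test. Columns are ABCDEFG; row i has aⱼ where attribute j ∈ Schemai, else bᵢⱼ.
Initial tableau (one row per fragment):
  row 1: b11 a2 a3 b14 a5 a6 b17
  row 2: b21 a2 b23 a4 a5 a6 a7
  row 3: a1 b32 b33 b34 a5 b36 b37
Rows 1 and 2 agree on E; apply E→CF and equate their CF entries.
Rows 1 and 3 agree on E; apply E→CF and equate their CF entries.
No row becomes fully distinguished — the join is lossy.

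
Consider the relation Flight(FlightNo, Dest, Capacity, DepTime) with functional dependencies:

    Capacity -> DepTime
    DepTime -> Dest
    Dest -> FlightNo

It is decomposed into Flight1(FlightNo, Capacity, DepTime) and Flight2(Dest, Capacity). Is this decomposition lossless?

Yes

Common attributes: Flight1 ∩ Flight2 = {Capacity}.
Closure of {Capacity}: Capacity → DepTime applies, adding DepTime; DepTime → Dest applies, adding Dest; Dest → FlightNo applies, adding FlightNo. So (Capacity)⁺ = {FlightNo, Dest, Capacity, DepTime}.
This closure contains every attribute of Flight1, so Flight1 ∩ Flight2 → Flight1. The join is lossless.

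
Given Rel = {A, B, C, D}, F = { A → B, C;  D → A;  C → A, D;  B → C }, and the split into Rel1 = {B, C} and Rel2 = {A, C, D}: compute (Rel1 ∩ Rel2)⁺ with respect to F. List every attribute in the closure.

A, B, C, D

Rel1 ∩ Rel2 = {C}.
C → A, D applies, adding A, D
A → B, C applies, adding B
Closure: {A, B, C, D}.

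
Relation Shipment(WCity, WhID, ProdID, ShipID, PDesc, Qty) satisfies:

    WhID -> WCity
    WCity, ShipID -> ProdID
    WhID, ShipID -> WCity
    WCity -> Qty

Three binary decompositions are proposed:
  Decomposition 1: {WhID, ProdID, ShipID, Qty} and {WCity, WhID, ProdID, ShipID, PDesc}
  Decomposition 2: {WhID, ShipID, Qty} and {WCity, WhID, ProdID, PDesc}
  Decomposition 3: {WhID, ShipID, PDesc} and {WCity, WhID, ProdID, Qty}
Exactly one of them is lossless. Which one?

Decomposition 1

Decomposition 1: common = {WhID, ProdID, ShipID}, closure = {WCity, WhID, ProdID, ShipID, Qty} → lossless.
Decomposition 2: common = {WhID}, closure = {WCity, WhID, Qty} → lossy.
Decomposition 3: common = {WhID}, closure = {WCity, WhID, Qty} → lossy.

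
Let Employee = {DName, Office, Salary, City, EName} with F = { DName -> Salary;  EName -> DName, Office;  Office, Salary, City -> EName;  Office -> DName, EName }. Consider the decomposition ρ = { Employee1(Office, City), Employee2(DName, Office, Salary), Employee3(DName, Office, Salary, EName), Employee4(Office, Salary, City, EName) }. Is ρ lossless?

Chase test. Columns are DName, Office, Salary, City, EName; row i has aⱼ where attribute j ∈ Employeei, else bᵢⱼ.
Initial tableau (one row per fragment):
  row 1: b11 a2 b13 a4 b15
  row 2: a1 a2 a3 b24 b25
  row 3: a1 a2 a3 b34 a5
  row 4: b41 a2 a3 a4 a5
Rows 3 and 4 agree on EName; apply EName→DName, Office and equate their DName, Office entries.
Rows 1 and 2 agree on Office; apply Office→DName, EName and equate their DName, EName entries.
Rows 1 and 3 agree on Office; apply Office→DName, EName and equate their DName, EName entries.
Rows 1 and 2 agree on DName; apply DName→Salary and equate their Salary entries.
Row 1 is now all distinguished symbols — the join is lossless.

Yes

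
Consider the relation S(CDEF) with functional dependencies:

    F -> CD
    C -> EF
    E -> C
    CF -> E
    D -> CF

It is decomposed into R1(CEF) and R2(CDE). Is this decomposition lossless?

Yes

Common attributes: R1 ∩ R2 = {CE}.
Closure of {CE}: C → EF applies, adding F; F → CD applies, adding D. So (CE)⁺ = {CDEF}.
This closure contains every attribute of R1, so R1 ∩ R2 → R1. The join is lossless.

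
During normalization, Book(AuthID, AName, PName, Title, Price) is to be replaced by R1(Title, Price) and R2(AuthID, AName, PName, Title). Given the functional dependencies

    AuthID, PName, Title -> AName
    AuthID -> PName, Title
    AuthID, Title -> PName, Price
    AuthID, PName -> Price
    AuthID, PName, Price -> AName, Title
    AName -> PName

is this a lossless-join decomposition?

Common attributes: R1 ∩ R2 = {Title}.
No dependency enlarges {Title}, so (Title)⁺ = {Title}.
The closure contains neither all of R1 = {Title, Price} nor all of R2 = {AuthID, AName, PName, Title}, so the common attributes are not a superkey of either fragment. The join is lossy.

No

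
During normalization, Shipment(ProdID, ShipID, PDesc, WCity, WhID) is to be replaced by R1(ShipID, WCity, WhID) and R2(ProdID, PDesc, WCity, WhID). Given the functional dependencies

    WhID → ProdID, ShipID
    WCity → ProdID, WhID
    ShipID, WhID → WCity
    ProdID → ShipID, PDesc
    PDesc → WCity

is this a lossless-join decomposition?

Yes

Common attributes: R1 ∩ R2 = {WCity, WhID}.
Closure of {WCity, WhID}: WhID → ProdID, ShipID applies, adding ProdID, ShipID; ProdID → ShipID, PDesc applies, adding PDesc. So (WCity, WhID)⁺ = {ProdID, ShipID, PDesc, WCity, WhID}.
This closure contains every attribute of R1, so R1 ∩ R2 → R1. The join is lossless.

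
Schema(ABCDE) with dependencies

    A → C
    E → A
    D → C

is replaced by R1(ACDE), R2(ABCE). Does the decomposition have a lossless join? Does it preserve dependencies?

Lossless test: (ACE)⁺ = {ACE}, which is a superkey of neither fragment — lossy.
Dependency preservation: every FD's attributes lie within a single fragment, so each can be enforced locally — preserved.

lossy but dependency-preserving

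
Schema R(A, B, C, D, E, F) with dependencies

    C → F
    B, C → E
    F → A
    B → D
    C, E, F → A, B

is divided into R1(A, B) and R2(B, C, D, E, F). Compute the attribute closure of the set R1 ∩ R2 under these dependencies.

B, D

R1 ∩ R2 = {B}.
B → D applies, adding D
Closure: {B, D}.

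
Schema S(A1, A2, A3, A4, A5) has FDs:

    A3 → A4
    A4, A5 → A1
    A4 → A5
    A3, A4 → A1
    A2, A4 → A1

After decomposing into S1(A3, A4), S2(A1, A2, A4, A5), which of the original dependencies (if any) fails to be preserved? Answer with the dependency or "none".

A3 → A4 lies within S1.
A4, A5 → A1 lies within S2.
A4 → A5 lies within S2.
A3, A4 → A1: restricted closure across fragments reaches A1.
A2, A4 → A1 lies within S2.
Every dependency is enforceable on the fragments, so the decomposition is dependency-preserving.

none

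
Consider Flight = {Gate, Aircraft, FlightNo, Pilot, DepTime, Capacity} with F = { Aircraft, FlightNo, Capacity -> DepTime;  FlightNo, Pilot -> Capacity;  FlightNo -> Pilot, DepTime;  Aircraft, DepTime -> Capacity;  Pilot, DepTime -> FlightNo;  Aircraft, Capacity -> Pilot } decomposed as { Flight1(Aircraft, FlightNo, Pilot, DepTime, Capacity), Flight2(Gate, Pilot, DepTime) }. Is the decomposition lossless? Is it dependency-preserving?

Lossless test: (Pilot, DepTime)⁺ = {FlightNo, Pilot, DepTime, Capacity}, which is a superkey of neither fragment — lossy.
Dependency preservation: every FD's attributes lie within a single fragment, so each can be enforced locally — preserved.

lossy but dependency-preserving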